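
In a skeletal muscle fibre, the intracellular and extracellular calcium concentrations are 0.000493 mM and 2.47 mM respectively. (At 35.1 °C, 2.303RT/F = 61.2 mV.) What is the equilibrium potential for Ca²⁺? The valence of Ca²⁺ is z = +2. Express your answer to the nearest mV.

113 mV

E = (61.2/z) · log₁₀([Ca²⁺]_out/[Ca²⁺]_in) with z = +2.
= (61.2/2) · log₁₀(2.47/0.000493) = 30.60 · log₁₀(5010)
= 30.60 · (3.6999) = 113.22 mV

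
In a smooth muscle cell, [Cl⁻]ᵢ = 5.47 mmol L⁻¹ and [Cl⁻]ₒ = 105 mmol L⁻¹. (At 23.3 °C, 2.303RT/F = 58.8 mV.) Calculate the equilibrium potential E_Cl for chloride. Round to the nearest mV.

-75 mV

E = (58.8/z) · log₁₀([Cl⁻]_out/[Cl⁻]_in) with z = -1.
For an anion, dividing by z = -1 reverses the sign.
= (58.8/-1) · log₁₀(105/5.47) = -58.80 · log₁₀(19.2)
= -58.80 · (1.2832) = -75.45 mV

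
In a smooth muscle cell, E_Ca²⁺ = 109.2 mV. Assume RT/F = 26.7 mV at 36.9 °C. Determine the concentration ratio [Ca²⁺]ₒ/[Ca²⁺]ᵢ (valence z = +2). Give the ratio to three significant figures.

ln([out]/[in]) = E·z/(26.7) = 109.2 × 2 / 26.7 = 8.1798
[out]/[in] = e^(8.1798) = 3568

3570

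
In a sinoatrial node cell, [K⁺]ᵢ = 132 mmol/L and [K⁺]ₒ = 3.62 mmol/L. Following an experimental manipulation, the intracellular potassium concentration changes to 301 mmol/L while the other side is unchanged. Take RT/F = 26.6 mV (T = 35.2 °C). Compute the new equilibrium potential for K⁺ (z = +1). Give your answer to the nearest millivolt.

After the shift: [K⁺]_out = 3.62, [K⁺]_in = 301 mmol/L.
E_new = (26.6/1)·ln(3.62/301) = 26.60 · (-4.4206) = -117.59 mV

-118 mV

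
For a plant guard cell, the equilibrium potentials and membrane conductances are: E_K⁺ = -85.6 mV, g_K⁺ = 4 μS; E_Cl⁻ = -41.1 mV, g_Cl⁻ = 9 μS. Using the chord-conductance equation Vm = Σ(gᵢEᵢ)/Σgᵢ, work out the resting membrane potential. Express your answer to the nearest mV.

-55 mV

Σ gᵢEᵢ = 4·(-85.6) + 9·(-41.1) = -712.30
Σ gᵢ = 4 + 9 = 13
Vm = -712.30 / 13 = -54.79 mV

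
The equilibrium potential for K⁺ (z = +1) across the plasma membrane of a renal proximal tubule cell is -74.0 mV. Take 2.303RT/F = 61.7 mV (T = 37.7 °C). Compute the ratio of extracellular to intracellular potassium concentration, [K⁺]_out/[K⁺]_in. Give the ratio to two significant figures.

log₁₀([out]/[in]) = E·z/(61.7) = -74.0 × 1 / 61.7 = -1.1994
[out]/[in] = 10^(-1.1994) = 0.06319

0.063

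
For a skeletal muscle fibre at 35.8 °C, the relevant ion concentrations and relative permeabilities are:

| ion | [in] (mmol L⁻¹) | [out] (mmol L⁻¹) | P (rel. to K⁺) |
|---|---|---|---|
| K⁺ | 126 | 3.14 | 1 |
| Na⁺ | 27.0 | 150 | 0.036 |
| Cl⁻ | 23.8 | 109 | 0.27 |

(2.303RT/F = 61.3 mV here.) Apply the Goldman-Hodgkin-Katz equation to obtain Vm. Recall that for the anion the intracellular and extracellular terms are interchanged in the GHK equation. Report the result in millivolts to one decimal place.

-62.5 mV

Vm = 61.3 · log₁₀[(Σ P·[cation]ₒ + Σ P·[anion]ᵢ) / (Σ P·[cation]ᵢ + Σ P·[anion]ₒ)]
Numerator = 1×3.14 + 0.036×150 + 0.27×23.8 = 14.97
Denominator = 1×126 + 0.036×27.0 + 0.27×109 = 156.4
Vm = 61.3 · log₁₀(0.095689) = 61.3 × (-1.0191) = -62.47 mV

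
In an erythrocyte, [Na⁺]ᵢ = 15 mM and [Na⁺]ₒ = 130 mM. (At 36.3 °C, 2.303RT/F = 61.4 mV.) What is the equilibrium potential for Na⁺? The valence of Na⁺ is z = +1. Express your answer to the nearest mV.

58 mV

E = (61.4/z) · log₁₀([Na⁺]_out/[Na⁺]_in) with z = +1.
= (61.4/1) · log₁₀(130/15) = 61.40 · log₁₀(8.667)
= 61.40 · (0.9379) = 57.58 mV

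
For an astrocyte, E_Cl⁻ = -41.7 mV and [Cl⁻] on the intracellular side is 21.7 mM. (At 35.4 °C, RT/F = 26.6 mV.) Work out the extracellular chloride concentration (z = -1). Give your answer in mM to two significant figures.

Nernst: E = (26.6/-1) · ln([out]/[in]), so ln([out]/[in]) = -41.7 × -1 / 26.6 = 1.5677.
[out]/[in] = e^(1.5677) = 4.795.
[out] = 4.795 × 21.7 = 104.1 mM.

100 mM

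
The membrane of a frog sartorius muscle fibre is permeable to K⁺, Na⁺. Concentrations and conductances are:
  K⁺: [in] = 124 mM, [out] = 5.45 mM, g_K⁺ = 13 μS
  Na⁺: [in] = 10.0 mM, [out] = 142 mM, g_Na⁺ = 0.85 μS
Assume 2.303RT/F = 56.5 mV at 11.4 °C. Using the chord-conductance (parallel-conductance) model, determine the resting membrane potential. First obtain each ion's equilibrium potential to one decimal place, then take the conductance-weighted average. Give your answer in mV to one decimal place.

-68.0 mV

E_K⁺ = (56.5/1)·log₁₀(5.45/124) = -76.7 mV
E_Na⁺ = (56.5/1)·log₁₀(142/10.0) = 65.1 mV
Vm = (Σ gᵢEᵢ)/(Σ gᵢ) = (13·-76.7 + 0.85·65.1) / (13 + 0.85)
= -941.76 / 13.85 = -68.00 mV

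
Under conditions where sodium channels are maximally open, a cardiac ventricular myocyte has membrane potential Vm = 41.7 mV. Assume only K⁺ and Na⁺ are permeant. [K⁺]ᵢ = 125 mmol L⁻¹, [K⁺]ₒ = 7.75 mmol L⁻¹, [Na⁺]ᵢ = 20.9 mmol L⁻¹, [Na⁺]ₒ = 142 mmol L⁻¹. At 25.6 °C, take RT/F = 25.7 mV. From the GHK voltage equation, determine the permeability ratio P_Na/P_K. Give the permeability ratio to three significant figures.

17.3

Let α = P_Na/P_K. GHK: Vm = 25.7·ln[(Kₒ + α·Naₒ)/(Kᵢ + α·Naᵢ)].
e^(Vm/25.7) = e^(41.7/25.7) = 5.0661
So 5.0661·(Kᵢ + α·Naᵢ) = Kₒ + α·Naₒ → α = (5.0661·125.0 − 7.75) / (142.0 − 5.0661·20.9)
α = (633.3 − 7.75) / (142.0 − 105.9) = 625.5/36.12 = 17.32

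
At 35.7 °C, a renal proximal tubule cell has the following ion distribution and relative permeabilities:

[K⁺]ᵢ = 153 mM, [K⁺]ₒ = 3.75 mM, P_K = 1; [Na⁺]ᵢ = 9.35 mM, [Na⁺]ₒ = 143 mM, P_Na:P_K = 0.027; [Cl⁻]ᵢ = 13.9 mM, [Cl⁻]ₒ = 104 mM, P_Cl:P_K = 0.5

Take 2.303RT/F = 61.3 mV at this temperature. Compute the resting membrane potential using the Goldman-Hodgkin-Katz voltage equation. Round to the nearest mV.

Vm = 61.3 · log₁₀[(Σ P·[cation]ₒ + Σ P·[anion]ᵢ) / (Σ P·[cation]ᵢ + Σ P·[anion]ₒ)]
Numerator = 1×3.75 + 0.027×143 + 0.5×13.9 = 14.56
Denominator = 1×153 + 0.027×9.35 + 0.5×104 = 205.3
Vm = 61.3 · log₁₀(0.070942) = 61.3 × (-1.1491) = -70.44 mV

-70 mV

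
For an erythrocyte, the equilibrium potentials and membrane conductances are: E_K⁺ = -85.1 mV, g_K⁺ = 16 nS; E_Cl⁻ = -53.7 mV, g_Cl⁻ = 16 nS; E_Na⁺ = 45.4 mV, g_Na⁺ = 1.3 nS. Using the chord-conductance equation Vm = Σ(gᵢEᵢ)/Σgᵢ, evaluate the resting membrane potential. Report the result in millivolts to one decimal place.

-64.9 mV

Σ gᵢEᵢ = 16·(-85.1) + 16·(-53.7) + 1.3·(45.4) = -2161.78
Σ gᵢ = 16 + 16 + 1.3 = 33.3
Vm = -2161.78 / 33.3 = -64.92 mV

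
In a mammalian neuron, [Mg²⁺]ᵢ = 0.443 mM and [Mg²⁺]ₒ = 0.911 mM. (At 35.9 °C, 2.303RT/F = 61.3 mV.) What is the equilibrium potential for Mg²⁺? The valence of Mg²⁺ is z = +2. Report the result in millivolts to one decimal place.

E = (61.3/z) · log₁₀([Mg²⁺]_out/[Mg²⁺]_in) with z = +2.
= (61.3/2) · log₁₀(0.911/0.443) = 30.65 · log₁₀(2.056)
= 30.65 · (0.3131) = 9.60 mV

9.6 mV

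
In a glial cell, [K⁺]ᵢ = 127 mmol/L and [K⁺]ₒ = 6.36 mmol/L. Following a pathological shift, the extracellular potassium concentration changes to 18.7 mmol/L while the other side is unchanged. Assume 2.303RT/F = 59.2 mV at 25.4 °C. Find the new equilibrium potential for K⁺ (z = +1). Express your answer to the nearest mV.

After the shift: [K⁺]_out = 18.7, [K⁺]_in = 127 mmol/L.
E_new = (59.2/1)·log₁₀(18.7/127) = 59.20 · (-0.8320) = -49.25 mV

-49 mV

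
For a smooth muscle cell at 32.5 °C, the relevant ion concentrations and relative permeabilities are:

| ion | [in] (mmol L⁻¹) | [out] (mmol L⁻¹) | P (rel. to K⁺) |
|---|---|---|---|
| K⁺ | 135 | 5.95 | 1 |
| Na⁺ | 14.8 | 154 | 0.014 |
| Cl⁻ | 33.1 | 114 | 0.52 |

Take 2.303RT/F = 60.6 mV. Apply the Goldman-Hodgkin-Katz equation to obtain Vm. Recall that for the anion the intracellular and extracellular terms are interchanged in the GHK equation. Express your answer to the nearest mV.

Vm = 60.6 · log₁₀[(Σ P·[cation]ₒ + Σ P·[anion]ᵢ) / (Σ P·[cation]ᵢ + Σ P·[anion]ₒ)]
Numerator = 1×5.95 + 0.014×154 + 0.52×33.1 = 25.32
Denominator = 1×135 + 0.014×14.8 + 0.52×114 = 194.5
Vm = 60.6 · log₁₀(0.13018) = 60.6 × (-0.8855) = -53.66 mV

-54 mV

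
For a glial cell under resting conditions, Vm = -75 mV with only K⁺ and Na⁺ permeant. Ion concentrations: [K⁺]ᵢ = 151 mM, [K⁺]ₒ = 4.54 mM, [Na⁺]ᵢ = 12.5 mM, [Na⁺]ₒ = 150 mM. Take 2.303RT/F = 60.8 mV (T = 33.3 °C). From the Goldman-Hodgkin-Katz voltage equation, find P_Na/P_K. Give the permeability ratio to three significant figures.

0.0287

Let α = P_Na/P_K. GHK: Vm = 60.8·log₁₀[(Kₒ + α·Naₒ)/(Kᵢ + α·Naᵢ)].
10^(Vm/60.8) = 10^(-75.0/60.8) = 0.058405
So 0.058405·(Kᵢ + α·Naᵢ) = Kₒ + α·Naₒ → α = (0.058405·151.0 − 4.54) / (150.0 − 0.058405·12.5)
α = (8.819 − 4.54) / (150.0 − 0.7301) = 4.279/149.3 = 0.02867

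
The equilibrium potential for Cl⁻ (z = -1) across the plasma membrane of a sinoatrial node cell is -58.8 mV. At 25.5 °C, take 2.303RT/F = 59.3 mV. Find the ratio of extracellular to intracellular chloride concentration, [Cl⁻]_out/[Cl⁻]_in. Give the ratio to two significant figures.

log₁₀([out]/[in]) = E·z/(59.3) = -58.8 × -1 / 59.3 = 0.9916
[out]/[in] = 10^(0.9916) = 9.808

9.8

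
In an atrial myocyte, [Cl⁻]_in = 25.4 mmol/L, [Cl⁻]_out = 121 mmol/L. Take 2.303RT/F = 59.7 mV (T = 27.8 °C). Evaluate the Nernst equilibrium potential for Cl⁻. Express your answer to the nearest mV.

-40 mV

E = (59.7/z) · log₁₀([Cl⁻]_out/[Cl⁻]_in) with z = -1.
For an anion, dividing by z = -1 reverses the sign.
= (59.7/-1) · log₁₀(121/25.4) = -59.70 · log₁₀(4.764)
= -59.70 · (0.6780) = -40.47 mV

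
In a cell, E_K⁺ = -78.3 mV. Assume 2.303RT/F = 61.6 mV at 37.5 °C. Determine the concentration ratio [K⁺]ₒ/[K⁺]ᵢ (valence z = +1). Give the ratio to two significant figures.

log₁₀([out]/[in]) = E·z/(61.6) = -78.3 × 1 / 61.6 = -1.2711
[out]/[in] = 10^(-1.2711) = 0.05357

0.054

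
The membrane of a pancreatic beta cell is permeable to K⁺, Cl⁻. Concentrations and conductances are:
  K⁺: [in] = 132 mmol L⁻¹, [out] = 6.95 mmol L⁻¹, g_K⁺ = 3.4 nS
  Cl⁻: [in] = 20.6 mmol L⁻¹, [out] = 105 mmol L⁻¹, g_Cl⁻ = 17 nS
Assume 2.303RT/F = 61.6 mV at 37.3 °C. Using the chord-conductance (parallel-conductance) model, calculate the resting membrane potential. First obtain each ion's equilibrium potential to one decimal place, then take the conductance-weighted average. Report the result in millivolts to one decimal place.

-49.5 mV

E_K⁺ = (61.6/1)·log₁₀(6.95/132) = -78.8 mV
E_Cl⁻ = (61.6/-1)·log₁₀(105/20.6) = -43.6 mV
Vm = (Σ gᵢEᵢ)/(Σ gᵢ) = (3.4·-78.8 + 17·-43.6) / (3.4 + 17)
= -1009.12 / 20.4 = -49.47 mV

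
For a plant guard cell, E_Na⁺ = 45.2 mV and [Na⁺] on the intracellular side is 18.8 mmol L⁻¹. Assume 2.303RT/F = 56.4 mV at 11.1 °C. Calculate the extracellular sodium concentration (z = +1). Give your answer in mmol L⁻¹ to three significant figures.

119 mmol L⁻¹

Nernst: E = (56.4/1) · log₁₀([out]/[in]), so log₁₀([out]/[in]) = 45.2 × 1 / 56.4 = 0.8014.
[out]/[in] = 10^(0.8014) = 6.33.
[out] = 6.33 × 18.8 = 119 mmol L⁻¹.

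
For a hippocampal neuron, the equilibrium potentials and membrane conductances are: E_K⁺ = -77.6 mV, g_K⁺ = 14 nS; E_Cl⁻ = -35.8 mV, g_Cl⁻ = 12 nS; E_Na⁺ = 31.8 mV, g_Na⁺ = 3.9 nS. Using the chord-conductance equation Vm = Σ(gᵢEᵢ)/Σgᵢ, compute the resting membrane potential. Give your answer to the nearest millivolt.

Σ gᵢEᵢ = 14·(-77.6) + 12·(-35.8) + 3.9·(31.8) = -1391.98
Σ gᵢ = 14 + 12 + 3.9 = 29.9
Vm = -1391.98 / 29.9 = -46.55 mV

-47 mV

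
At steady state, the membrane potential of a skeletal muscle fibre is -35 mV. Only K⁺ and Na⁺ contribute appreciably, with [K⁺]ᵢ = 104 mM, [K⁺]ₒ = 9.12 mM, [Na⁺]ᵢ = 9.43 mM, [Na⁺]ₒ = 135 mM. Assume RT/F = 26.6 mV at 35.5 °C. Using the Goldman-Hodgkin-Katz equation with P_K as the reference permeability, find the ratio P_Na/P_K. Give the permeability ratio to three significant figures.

0.142

Let α = P_Na/P_K. GHK: Vm = 26.6·ln[(Kₒ + α·Naₒ)/(Kᵢ + α·Naᵢ)].
e^(Vm/26.6) = e^(-35.0/26.6) = 0.26826
So 0.26826·(Kᵢ + α·Naᵢ) = Kₒ + α·Naₒ → α = (0.26826·104.0 − 9.12) / (135.0 − 0.26826·9.43)
α = (27.9 − 9.12) / (135.0 − 2.53) = 18.78/132.5 = 0.1418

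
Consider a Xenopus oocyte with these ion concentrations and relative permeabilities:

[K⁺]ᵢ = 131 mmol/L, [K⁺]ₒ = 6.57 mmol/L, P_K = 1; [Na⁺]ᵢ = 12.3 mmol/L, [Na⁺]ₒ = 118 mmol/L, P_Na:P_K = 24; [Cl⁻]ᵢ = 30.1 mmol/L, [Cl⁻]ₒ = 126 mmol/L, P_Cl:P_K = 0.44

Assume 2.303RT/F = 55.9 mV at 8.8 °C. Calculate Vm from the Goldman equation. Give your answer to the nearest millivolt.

Vm = 55.9 · log₁₀[(Σ P·[cation]ₒ + Σ P·[anion]ᵢ) / (Σ P·[cation]ᵢ + Σ P·[anion]ₒ)]
Numerator = 1×6.57 + 24×118 + 0.44×30.1 = 2852
Denominator = 1×131 + 24×12.3 + 0.44×126 = 481.6
Vm = 55.9 · log₁₀(5.921) = 55.9 × (0.7724) = 43.18 mV

43 mV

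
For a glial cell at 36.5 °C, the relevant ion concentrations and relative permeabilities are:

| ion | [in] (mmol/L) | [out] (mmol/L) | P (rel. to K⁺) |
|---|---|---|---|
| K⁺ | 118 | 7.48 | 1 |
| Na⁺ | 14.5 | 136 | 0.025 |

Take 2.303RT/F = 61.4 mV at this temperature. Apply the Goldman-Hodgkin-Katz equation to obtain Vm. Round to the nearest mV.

-64 mV

Vm = 61.4 · log₁₀[(Σ P·[cation]ₒ + Σ P·[anion]ᵢ) / (Σ P·[cation]ᵢ + Σ P·[anion]ₒ)]
Numerator = 1×7.48 + 0.025×136 = 10.88
Denominator = 1×118 + 0.025×14.5 = 118.4
Vm = 61.4 · log₁₀(0.091921) = 61.4 × (-1.0366) = -63.65 mV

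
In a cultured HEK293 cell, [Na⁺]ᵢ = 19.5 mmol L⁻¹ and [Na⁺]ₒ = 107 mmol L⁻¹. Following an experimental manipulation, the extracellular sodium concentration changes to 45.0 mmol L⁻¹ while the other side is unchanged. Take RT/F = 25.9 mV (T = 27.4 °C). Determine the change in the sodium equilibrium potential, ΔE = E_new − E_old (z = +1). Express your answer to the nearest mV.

E_old = (25.9/1)·ln(107/19.5) = 44.09 mV
E_new = (25.9/1)·ln(45.0/19.5) = 21.66 mV
ΔE = 21.66 − (44.09) = -22.43 mV

-22 mV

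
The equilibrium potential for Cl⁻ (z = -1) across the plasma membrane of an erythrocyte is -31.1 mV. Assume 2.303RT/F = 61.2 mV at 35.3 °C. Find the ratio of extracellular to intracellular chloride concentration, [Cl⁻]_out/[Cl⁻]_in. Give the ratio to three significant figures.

3.22

log₁₀([out]/[in]) = E·z/(61.2) = -31.1 × -1 / 61.2 = 0.5082
[out]/[in] = 10^(0.5082) = 3.222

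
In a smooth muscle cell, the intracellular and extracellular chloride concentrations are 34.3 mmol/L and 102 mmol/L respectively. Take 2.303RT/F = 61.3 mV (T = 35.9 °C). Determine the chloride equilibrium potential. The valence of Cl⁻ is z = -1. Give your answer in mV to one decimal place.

E = (61.3/z) · log₁₀([Cl⁻]_out/[Cl⁻]_in) with z = -1.
For an anion, dividing by z = -1 reverses the sign.
= (61.3/-1) · log₁₀(102/34.3) = -61.30 · log₁₀(2.974)
= -61.30 · (0.4733) = -29.01 mV

-29.0 mV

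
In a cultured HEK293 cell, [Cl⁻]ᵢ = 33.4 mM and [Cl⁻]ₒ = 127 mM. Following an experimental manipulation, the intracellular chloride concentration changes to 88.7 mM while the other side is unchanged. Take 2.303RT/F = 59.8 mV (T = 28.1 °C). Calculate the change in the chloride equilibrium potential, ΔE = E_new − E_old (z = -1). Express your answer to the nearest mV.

25 mV

E_old = (59.8/-1)·log₁₀(127/33.4) = -34.69 mV
E_new = (59.8/-1)·log₁₀(127/88.7) = -9.32 mV
ΔE = -9.32 − (-34.69) = 25.37 mV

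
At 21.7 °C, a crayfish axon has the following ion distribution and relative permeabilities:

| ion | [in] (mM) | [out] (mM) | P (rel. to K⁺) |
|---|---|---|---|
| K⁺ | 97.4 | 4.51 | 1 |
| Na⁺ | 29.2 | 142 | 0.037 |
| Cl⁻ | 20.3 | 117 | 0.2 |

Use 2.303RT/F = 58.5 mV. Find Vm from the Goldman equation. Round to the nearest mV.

-55 mV

Vm = 58.5 · log₁₀[(Σ P·[cation]ₒ + Σ P·[anion]ᵢ) / (Σ P·[cation]ᵢ + Σ P·[anion]ₒ)]
Numerator = 1×4.51 + 0.037×142 + 0.2×20.3 = 13.82
Denominator = 1×97.4 + 0.037×29.2 + 0.2×117 = 121.9
Vm = 58.5 · log₁₀(0.11342) = 58.5 × (-0.9453) = -55.30 mV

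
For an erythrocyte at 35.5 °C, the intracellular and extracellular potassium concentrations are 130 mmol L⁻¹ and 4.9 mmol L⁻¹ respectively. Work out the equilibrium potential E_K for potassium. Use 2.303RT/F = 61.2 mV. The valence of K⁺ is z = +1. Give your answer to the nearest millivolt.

E = (61.2/z) · log₁₀([K⁺]_out/[K⁺]_in) with z = +1.
= (61.2/1) · log₁₀(4.9/130) = 61.20 · log₁₀(0.03769)
= 61.20 · (-1.4237) = -87.13 mV

-87 mV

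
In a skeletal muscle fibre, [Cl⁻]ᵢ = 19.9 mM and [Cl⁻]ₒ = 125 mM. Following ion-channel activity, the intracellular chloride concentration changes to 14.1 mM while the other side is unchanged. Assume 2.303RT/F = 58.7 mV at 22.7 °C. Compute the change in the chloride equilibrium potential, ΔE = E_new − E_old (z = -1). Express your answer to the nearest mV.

E_old = (58.7/-1)·log₁₀(125/19.9) = -46.85 mV
E_new = (58.7/-1)·log₁₀(125/14.1) = -55.63 mV
ΔE = -55.63 − (-46.85) = -8.78 mV

-9 mV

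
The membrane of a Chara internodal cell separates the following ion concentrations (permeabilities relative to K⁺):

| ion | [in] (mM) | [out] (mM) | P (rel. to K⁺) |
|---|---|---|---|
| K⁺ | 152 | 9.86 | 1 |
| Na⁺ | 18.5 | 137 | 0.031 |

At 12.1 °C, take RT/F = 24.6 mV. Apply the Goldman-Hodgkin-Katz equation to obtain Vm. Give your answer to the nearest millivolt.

-59 mV

Vm = 24.6 · ln[(Σ P·[cation]ₒ + Σ P·[anion]ᵢ) / (Σ P·[cation]ᵢ + Σ P·[anion]ₒ)]
Numerator = 1×9.86 + 0.031×137 = 14.11
Denominator = 1×152 + 0.031×18.5 = 152.6
Vm = 24.6 · ln(0.09246) = 24.6 × (-2.3810) = -58.57 mV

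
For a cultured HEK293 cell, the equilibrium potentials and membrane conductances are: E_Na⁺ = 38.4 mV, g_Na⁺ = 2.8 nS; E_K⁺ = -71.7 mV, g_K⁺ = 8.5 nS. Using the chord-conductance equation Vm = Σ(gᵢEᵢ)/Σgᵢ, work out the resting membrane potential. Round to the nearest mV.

Σ gᵢEᵢ = 2.8·(38.4) + 8.5·(-71.7) = -501.93
Σ gᵢ = 2.8 + 8.5 = 11.3
Vm = -501.93 / 11.3 = -44.42 mV

-44 mV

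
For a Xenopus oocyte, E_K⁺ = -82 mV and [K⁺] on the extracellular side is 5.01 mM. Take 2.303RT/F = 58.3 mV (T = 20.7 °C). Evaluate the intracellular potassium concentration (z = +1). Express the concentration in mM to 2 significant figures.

130 mM

Nernst: E = (58.3/1) · log₁₀([out]/[in]), so log₁₀([out]/[in]) = -82.0 × 1 / 58.3 = -1.4065.
[out]/[in] = 10^(-1.4065) = 0.03922.
[in] = 5.01 / 0.03922 = 127.7 mM.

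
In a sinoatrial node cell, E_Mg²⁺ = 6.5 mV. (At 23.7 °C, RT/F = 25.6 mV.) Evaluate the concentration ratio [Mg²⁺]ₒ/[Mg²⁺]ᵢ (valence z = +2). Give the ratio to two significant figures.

1.7

ln([out]/[in]) = E·z/(25.6) = 6.5 × 2 / 25.6 = 0.5078
[out]/[in] = e^(0.5078) = 1.662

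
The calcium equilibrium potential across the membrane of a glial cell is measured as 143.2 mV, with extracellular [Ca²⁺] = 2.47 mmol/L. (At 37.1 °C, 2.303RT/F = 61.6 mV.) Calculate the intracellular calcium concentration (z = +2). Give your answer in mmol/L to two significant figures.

Nernst: E = (61.6/2) · log₁₀([out]/[in]), so log₁₀([out]/[in]) = 143.2 × 2 / 61.6 = 4.6494.
[out]/[in] = 10^(4.6494) = 4.46e+04.
[in] = 2.47 / 4.46e+04 = 5.538e-05 mmol/L.

0.000055 mmol/L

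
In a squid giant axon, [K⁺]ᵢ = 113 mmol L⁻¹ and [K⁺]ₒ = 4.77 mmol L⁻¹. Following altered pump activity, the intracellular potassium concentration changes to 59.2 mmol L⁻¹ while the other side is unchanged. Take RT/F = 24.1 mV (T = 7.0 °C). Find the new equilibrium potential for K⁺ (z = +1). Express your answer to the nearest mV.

-61 mV

After the shift: [K⁺]_out = 4.77, [K⁺]_in = 59.2 mmol L⁻¹.
E_new = (24.1/1)·ln(4.77/59.2) = 24.10 · (-2.5186) = -60.70 mV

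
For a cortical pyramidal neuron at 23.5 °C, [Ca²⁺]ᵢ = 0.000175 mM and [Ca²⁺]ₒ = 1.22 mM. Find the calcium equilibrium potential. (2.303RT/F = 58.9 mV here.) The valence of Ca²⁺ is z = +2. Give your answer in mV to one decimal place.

113.2 mV

E = (58.9/z) · log₁₀([Ca²⁺]_out/[Ca²⁺]_in) with z = +2.
= (58.9/2) · log₁₀(1.22/0.000175) = 29.45 · log₁₀(6971)
= 29.45 · (3.8433) = 113.19 mV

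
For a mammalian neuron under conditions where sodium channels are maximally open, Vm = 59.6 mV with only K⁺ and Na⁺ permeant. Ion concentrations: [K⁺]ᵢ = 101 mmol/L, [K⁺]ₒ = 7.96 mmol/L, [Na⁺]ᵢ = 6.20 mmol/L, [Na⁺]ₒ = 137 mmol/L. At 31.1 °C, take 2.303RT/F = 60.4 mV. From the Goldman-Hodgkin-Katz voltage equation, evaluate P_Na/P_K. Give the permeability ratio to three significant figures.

12.6

Let α = P_Na/P_K. GHK: Vm = 60.4·log₁₀[(Kₒ + α·Naₒ)/(Kᵢ + α·Naᵢ)].
10^(Vm/60.4) = 10^(59.6/60.4) = 9.6996
So 9.6996·(Kᵢ + α·Naᵢ) = Kₒ + α·Naₒ → α = (9.6996·101.0 − 7.96) / (137.0 − 9.6996·6.2)
α = (979.7 − 7.96) / (137.0 − 60.14) = 971.7/76.86 = 12.64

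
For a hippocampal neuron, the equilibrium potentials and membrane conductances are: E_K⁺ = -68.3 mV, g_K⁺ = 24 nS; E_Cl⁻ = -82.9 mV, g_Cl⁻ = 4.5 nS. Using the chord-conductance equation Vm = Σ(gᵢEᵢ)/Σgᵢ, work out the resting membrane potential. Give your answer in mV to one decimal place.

-70.6 mV

Σ gᵢEᵢ = 24·(-68.3) + 4.5·(-82.9) = -2012.25
Σ gᵢ = 24 + 4.5 = 28.5
Vm = -2012.25 / 28.5 = -70.61 mV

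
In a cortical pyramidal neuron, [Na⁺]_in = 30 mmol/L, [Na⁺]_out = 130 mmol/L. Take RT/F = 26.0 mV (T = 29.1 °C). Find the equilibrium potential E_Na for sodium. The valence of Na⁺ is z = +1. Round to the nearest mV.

38 mV

E = (26.0/z) · ln([Na⁺]_out/[Na⁺]_in) with z = +1.
= (26.0/1) · ln(130/30) = 26.00 · ln(4.333)
= 26.00 · (1.4663) = 38.12 mV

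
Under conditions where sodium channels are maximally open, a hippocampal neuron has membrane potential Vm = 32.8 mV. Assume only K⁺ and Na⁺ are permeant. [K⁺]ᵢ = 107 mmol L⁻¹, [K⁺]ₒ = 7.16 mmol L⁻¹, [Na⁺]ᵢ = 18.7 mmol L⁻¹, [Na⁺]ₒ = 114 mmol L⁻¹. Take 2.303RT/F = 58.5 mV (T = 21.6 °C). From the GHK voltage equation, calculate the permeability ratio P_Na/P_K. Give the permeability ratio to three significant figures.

8.30

Let α = P_Na/P_K. GHK: Vm = 58.5·log₁₀[(Kₒ + α·Naₒ)/(Kᵢ + α·Naᵢ)].
10^(Vm/58.5) = 10^(32.8/58.5) = 3.6365
So 3.6365·(Kᵢ + α·Naᵢ) = Kₒ + α·Naₒ → α = (3.6365·107.0 − 7.16) / (114.0 − 3.6365·18.7)
α = (389.1 − 7.16) / (114.0 − 68) = 381.9/46 = 8.304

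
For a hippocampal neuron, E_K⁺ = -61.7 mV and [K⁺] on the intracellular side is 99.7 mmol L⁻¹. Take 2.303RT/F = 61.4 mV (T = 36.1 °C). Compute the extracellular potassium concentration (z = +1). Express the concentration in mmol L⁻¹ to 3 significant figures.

9.86 mmol L⁻¹

Nernst: E = (61.4/1) · log₁₀([out]/[in]), so log₁₀([out]/[in]) = -61.7 × 1 / 61.4 = -1.0049.
[out]/[in] = 10^(-1.0049) = 0.09888.
[out] = 0.09888 × 99.7 = 9.858 mmol L⁻¹.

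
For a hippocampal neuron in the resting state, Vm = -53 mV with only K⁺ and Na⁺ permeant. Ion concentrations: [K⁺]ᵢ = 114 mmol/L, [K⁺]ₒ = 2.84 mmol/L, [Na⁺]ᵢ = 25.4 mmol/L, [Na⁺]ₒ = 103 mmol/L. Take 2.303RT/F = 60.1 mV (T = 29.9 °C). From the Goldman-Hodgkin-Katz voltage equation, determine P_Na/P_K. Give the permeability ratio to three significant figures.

Let α = P_Na/P_K. GHK: Vm = 60.1·log₁₀[(Kₒ + α·Naₒ)/(Kᵢ + α·Naᵢ)].
10^(Vm/60.1) = 10^(-53.0/60.1) = 0.13126
So 0.13126·(Kᵢ + α·Naᵢ) = Kₒ + α·Naₒ → α = (0.13126·114.0 − 2.84) / (103.0 − 0.13126·25.4)
α = (14.96 − 2.84) / (103.0 − 3.334) = 12.12/99.67 = 0.1216

0.122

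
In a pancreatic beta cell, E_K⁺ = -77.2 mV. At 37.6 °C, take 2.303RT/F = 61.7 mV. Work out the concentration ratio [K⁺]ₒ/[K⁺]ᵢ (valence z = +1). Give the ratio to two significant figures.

0.056

log₁₀([out]/[in]) = E·z/(61.7) = -77.2 × 1 / 61.7 = -1.2512
[out]/[in] = 10^(-1.2512) = 0.05608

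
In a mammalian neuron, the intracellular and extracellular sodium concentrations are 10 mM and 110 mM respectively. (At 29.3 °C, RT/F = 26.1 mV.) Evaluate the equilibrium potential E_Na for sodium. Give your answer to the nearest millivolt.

63 mV

E = (26.1/z) · ln([Na⁺]_out/[Na⁺]_in) with z = +1.
= (26.1/1) · ln(110/10) = 26.10 · ln(11)
= 26.10 · (2.3979) = 62.59 mV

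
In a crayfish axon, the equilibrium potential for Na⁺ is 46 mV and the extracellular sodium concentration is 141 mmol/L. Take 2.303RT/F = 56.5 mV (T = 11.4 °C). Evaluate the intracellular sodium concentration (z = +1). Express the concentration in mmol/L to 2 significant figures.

22 mmol/L

Nernst: E = (56.5/1) · log₁₀([out]/[in]), so log₁₀([out]/[in]) = 46.0 × 1 / 56.5 = 0.8142.
[out]/[in] = 10^(0.8142) = 6.519.
[in] = 141 / 6.519 = 21.63 mmol/L.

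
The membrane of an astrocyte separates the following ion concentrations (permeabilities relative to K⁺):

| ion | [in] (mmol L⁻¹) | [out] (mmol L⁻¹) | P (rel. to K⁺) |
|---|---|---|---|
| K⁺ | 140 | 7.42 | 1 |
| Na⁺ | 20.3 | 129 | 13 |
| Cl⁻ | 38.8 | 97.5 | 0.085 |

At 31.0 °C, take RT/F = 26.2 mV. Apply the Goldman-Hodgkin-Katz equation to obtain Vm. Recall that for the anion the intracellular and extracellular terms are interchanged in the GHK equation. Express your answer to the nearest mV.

37 mV

Vm = 26.2 · ln[(Σ P·[cation]ₒ + Σ P·[anion]ᵢ) / (Σ P·[cation]ᵢ + Σ P·[anion]ₒ)]
Numerator = 1×7.42 + 13×129 + 0.085×38.8 = 1688
Denominator = 1×140 + 13×20.3 + 0.085×97.5 = 412.2
Vm = 26.2 · ln(4.0945) = 26.2 × (1.4097) = 36.93 mV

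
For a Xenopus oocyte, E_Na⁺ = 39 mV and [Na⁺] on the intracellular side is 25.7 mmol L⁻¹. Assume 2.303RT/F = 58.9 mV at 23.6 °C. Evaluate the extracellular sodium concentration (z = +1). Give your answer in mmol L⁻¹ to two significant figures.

Nernst: E = (58.9/1) · log₁₀([out]/[in]), so log₁₀([out]/[in]) = 39.0 × 1 / 58.9 = 0.6621.
[out]/[in] = 10^(0.6621) = 4.593.
[out] = 4.593 × 25.7 = 118.1 mmol L⁻¹.

120 mmol L⁻¹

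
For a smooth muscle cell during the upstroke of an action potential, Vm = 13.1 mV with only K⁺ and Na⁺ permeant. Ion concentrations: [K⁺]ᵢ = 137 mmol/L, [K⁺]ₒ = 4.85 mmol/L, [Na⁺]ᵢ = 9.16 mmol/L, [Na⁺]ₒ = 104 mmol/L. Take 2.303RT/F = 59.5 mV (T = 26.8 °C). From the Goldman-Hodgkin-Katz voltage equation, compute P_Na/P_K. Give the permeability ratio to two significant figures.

2.5

Let α = P_Na/P_K. GHK: Vm = 59.5·log₁₀[(Kₒ + α·Naₒ)/(Kᵢ + α·Naᵢ)].
10^(Vm/59.5) = 10^(13.1/59.5) = 1.6602
So 1.6602·(Kᵢ + α·Naᵢ) = Kₒ + α·Naₒ → α = (1.6602·137.0 − 4.85) / (104.0 − 1.6602·9.16)
α = (227.5 − 4.85) / (104.0 − 15.21) = 222.6/88.79 = 2.507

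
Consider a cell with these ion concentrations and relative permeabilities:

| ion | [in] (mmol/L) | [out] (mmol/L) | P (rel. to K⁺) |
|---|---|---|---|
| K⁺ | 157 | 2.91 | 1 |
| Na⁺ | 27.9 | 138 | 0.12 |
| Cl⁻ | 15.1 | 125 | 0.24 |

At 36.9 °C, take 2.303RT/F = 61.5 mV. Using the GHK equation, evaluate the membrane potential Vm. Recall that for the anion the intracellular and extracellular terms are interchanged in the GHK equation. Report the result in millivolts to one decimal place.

Vm = 61.5 · log₁₀[(Σ P·[cation]ₒ + Σ P·[anion]ᵢ) / (Σ P·[cation]ᵢ + Σ P·[anion]ₒ)]
Numerator = 1×2.91 + 0.12×138 + 0.24×15.1 = 23.09
Denominator = 1×157 + 0.12×27.9 + 0.24×125 = 190.3
Vm = 61.5 · log₁₀(0.12133) = 61.5 × (-0.9160) = -56.34 mV

-56.3 mV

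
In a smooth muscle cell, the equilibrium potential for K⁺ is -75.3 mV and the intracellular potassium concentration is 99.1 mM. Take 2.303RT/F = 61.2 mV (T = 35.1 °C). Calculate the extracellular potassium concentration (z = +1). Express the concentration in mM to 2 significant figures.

5.8 mM

Nernst: E = (61.2/1) · log₁₀([out]/[in]), so log₁₀([out]/[in]) = -75.3 × 1 / 61.2 = -1.2304.
[out]/[in] = 10^(-1.2304) = 0.05883.
[out] = 0.05883 × 99.1 = 5.83 mM.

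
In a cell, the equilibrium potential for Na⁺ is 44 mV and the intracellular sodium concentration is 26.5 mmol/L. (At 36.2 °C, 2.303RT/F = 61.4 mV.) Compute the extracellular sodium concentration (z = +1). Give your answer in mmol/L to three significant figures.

Nernst: E = (61.4/1) · log₁₀([out]/[in]), so log₁₀([out]/[in]) = 44.0 × 1 / 61.4 = 0.7166.
[out]/[in] = 10^(0.7166) = 5.207.
[out] = 5.207 × 26.5 = 138 mmol/L.

138 mmol/L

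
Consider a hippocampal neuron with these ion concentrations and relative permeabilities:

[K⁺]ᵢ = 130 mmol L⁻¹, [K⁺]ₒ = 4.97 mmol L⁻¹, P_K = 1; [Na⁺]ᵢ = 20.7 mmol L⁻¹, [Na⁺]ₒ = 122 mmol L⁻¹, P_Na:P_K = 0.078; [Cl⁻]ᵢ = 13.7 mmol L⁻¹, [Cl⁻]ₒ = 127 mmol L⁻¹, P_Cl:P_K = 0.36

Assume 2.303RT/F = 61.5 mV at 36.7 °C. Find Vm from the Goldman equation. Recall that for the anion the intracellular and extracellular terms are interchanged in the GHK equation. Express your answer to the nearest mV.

Vm = 61.5 · log₁₀[(Σ P·[cation]ₒ + Σ P·[anion]ᵢ) / (Σ P·[cation]ᵢ + Σ P·[anion]ₒ)]
Numerator = 1×4.97 + 0.078×122 + 0.36×13.7 = 19.42
Denominator = 1×130 + 0.078×20.7 + 0.36×127 = 177.3
Vm = 61.5 · log₁₀(0.1095) = 61.5 × (-0.9606) = -59.08 mV

-59 mV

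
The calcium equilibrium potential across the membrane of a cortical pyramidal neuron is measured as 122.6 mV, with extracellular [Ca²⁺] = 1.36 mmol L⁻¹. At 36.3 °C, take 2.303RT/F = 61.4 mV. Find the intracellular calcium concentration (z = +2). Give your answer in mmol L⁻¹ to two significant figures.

Nernst: E = (61.4/2) · log₁₀([out]/[in]), so log₁₀([out]/[in]) = 122.6 × 2 / 61.4 = 3.9935.
[out]/[in] = 10^(3.9935) = 9851.
[in] = 1.36 / 9851 = 0.0001381 mmol L⁻¹.

0.00014 mmol L⁻¹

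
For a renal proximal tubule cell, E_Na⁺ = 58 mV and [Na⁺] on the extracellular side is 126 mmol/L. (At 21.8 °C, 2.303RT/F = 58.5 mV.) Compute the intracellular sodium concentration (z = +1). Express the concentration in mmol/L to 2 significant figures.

Nernst: E = (58.5/1) · log₁₀([out]/[in]), so log₁₀([out]/[in]) = 58.0 × 1 / 58.5 = 0.9915.
[out]/[in] = 10^(0.9915) = 9.805.
[in] = 126 / 9.805 = 12.85 mmol/L.

13 mmol/L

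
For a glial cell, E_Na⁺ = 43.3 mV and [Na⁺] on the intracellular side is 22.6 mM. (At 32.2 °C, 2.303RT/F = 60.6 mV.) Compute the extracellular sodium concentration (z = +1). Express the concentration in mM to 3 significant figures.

Nernst: E = (60.6/1) · log₁₀([out]/[in]), so log₁₀([out]/[in]) = 43.3 × 1 / 60.6 = 0.7145.
[out]/[in] = 10^(0.7145) = 5.182.
[out] = 5.182 × 22.6 = 117.1 mM.

117 mM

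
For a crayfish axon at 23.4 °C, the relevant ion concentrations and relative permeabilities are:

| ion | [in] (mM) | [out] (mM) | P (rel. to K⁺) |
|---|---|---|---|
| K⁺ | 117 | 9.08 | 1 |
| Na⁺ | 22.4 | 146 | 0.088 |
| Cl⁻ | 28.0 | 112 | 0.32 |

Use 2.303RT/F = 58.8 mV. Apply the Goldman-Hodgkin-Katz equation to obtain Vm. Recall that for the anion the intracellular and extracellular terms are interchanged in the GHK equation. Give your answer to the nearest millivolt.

-41 mV

Vm = 58.8 · log₁₀[(Σ P·[cation]ₒ + Σ P·[anion]ᵢ) / (Σ P·[cation]ᵢ + Σ P·[anion]ₒ)]
Numerator = 1×9.08 + 0.088×146 + 0.32×28.0 = 30.89
Denominator = 1×117 + 0.088×22.4 + 0.32×112 = 154.8
Vm = 58.8 · log₁₀(0.19952) = 58.8 × (-0.7000) = -41.16 mV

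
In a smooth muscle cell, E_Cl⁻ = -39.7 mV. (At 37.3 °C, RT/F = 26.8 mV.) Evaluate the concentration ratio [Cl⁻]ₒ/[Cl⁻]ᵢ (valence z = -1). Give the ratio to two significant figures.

4.4

ln([out]/[in]) = E·z/(26.8) = -39.7 × -1 / 26.8 = 1.4813
[out]/[in] = e^(1.4813) = 4.399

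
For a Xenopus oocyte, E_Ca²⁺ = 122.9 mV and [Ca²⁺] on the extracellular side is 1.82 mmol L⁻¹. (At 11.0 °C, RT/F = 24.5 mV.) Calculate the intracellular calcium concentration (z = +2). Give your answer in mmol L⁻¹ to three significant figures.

0.0000800 mmol L⁻¹

Nernst: E = (24.5/2) · ln([out]/[in]), so ln([out]/[in]) = 122.9 × 2 / 24.5 = 10.0327.
[out]/[in] = e^(10.0327) = 2.276e+04.
[in] = 1.82 / 2.276e+04 = 7.997e-05 mmol L⁻¹.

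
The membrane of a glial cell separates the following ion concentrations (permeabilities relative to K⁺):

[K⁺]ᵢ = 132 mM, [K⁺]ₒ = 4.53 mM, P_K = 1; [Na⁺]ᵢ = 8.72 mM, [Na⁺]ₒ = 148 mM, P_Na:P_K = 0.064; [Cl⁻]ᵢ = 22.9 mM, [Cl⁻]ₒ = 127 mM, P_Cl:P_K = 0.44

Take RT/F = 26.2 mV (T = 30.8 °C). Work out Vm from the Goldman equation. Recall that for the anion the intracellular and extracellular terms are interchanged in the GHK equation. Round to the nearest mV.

Vm = 26.2 · ln[(Σ P·[cation]ₒ + Σ P·[anion]ᵢ) / (Σ P·[cation]ᵢ + Σ P·[anion]ₒ)]
Numerator = 1×4.53 + 0.064×148 + 0.44×22.9 = 24.08
Denominator = 1×132 + 0.064×8.72 + 0.44×127 = 188.4
Vm = 26.2 · ln(0.12778) = 26.2 × (-2.0575) = -53.91 mV

-54 mV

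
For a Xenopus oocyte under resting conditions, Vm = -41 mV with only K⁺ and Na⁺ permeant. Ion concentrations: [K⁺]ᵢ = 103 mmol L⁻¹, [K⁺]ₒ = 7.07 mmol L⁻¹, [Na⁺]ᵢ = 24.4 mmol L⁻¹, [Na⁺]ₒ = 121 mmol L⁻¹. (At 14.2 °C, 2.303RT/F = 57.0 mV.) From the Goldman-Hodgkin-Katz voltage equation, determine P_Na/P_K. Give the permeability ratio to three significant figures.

0.108

Let α = P_Na/P_K. GHK: Vm = 57.0·log₁₀[(Kₒ + α·Naₒ)/(Kᵢ + α·Naᵢ)].
10^(Vm/57.0) = 10^(-41.0/57.0) = 0.19085
So 0.19085·(Kᵢ + α·Naᵢ) = Kₒ + α·Naₒ → α = (0.19085·103.0 − 7.07) / (121.0 − 0.19085·24.4)
α = (19.66 − 7.07) / (121.0 − 4.657) = 12.59/116.3 = 0.1082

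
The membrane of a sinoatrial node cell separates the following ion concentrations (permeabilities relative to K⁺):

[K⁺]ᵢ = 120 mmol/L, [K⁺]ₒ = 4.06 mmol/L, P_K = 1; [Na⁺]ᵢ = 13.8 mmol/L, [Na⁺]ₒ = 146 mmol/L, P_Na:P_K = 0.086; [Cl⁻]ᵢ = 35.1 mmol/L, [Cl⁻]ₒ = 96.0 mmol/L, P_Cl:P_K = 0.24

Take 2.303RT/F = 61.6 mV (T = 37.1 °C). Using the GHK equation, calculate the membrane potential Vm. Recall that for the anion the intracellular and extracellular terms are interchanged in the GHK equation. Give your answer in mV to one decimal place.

-46.8 mV

Vm = 61.6 · log₁₀[(Σ P·[cation]ₒ + Σ P·[anion]ᵢ) / (Σ P·[cation]ᵢ + Σ P·[anion]ₒ)]
Numerator = 1×4.06 + 0.086×146 + 0.24×35.1 = 25.04
Denominator = 1×120 + 0.086×13.8 + 0.24×96.0 = 144.2
Vm = 61.6 · log₁₀(0.17362) = 61.6 × (-0.7604) = -46.84 mV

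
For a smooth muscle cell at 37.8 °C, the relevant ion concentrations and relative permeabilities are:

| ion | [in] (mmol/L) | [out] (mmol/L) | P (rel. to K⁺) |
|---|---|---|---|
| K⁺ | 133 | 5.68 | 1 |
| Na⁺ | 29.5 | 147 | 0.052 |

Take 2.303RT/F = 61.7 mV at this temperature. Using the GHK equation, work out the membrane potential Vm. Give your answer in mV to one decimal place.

Vm = 61.7 · log₁₀[(Σ P·[cation]ₒ + Σ P·[anion]ᵢ) / (Σ P·[cation]ᵢ + Σ P·[anion]ₒ)]
Numerator = 1×5.68 + 0.052×147 = 13.32
Denominator = 1×133 + 0.052×29.5 = 134.5
Vm = 61.7 · log₁₀(0.099038) = 61.7 × (-1.0042) = -61.96 mV

-62.0 mV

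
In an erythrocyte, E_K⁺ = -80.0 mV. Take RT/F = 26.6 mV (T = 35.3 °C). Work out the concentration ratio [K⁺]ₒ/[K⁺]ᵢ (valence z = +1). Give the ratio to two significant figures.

0.049

ln([out]/[in]) = E·z/(26.6) = -80.0 × 1 / 26.6 = -3.0075
[out]/[in] = e^(-3.0075) = 0.04941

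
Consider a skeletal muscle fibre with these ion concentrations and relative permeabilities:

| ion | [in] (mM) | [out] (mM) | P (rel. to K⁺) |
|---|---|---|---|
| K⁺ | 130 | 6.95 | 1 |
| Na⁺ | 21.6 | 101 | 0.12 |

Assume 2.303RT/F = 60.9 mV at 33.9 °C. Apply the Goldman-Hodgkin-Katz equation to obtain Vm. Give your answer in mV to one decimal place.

-51.3 mV

Vm = 60.9 · log₁₀[(Σ P·[cation]ₒ + Σ P·[anion]ᵢ) / (Σ P·[cation]ᵢ + Σ P·[anion]ₒ)]
Numerator = 1×6.95 + 0.12×101 = 19.07
Denominator = 1×130 + 0.12×21.6 = 132.6
Vm = 60.9 · log₁₀(0.14382) = 60.9 × (-0.8422) = -51.29 mV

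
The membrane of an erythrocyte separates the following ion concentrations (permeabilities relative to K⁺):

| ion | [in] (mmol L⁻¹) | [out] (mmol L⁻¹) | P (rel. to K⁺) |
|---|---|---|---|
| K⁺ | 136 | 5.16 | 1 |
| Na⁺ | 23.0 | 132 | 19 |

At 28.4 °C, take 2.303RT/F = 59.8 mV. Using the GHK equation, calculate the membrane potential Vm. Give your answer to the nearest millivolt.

Vm = 59.8 · log₁₀[(Σ P·[cation]ₒ + Σ P·[anion]ᵢ) / (Σ P·[cation]ᵢ + Σ P·[anion]ₒ)]
Numerator = 1×5.16 + 19×132 = 2513
Denominator = 1×136 + 19×23.0 = 573
Vm = 59.8 · log₁₀(4.386) = 59.8 × (0.6421) = 38.40 mV

38 mV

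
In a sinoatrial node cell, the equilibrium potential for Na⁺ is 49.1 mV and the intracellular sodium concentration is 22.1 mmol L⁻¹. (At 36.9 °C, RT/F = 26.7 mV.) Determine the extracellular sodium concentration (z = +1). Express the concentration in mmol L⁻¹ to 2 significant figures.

Nernst: E = (26.7/1) · ln([out]/[in]), so ln([out]/[in]) = 49.1 × 1 / 26.7 = 1.8390.
[out]/[in] = e^(1.8390) = 6.29.
[out] = 6.29 × 22.1 = 139 mmol L⁻¹.

140 mmol L⁻¹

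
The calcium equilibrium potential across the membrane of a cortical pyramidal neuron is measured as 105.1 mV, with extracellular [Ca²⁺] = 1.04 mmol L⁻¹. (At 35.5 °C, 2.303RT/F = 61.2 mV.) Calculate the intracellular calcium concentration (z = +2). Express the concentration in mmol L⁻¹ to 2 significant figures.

Nernst: E = (61.2/2) · log₁₀([out]/[in]), so log₁₀([out]/[in]) = 105.1 × 2 / 61.2 = 3.4346.
[out]/[in] = 10^(3.4346) = 2720.
[in] = 1.04 / 2720 = 0.0003823 mmol L⁻¹.

0.00038 mmol L⁻¹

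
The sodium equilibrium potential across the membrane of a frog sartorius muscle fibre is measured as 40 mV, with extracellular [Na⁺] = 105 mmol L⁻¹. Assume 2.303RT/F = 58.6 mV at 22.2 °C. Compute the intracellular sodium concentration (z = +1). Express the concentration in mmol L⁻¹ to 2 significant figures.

22 mmol L⁻¹

Nernst: E = (58.6/1) · log₁₀([out]/[in]), so log₁₀([out]/[in]) = 40.0 × 1 / 58.6 = 0.6826.
[out]/[in] = 10^(0.6826) = 4.815.
[in] = 105 / 4.815 = 21.81 mmol L⁻¹.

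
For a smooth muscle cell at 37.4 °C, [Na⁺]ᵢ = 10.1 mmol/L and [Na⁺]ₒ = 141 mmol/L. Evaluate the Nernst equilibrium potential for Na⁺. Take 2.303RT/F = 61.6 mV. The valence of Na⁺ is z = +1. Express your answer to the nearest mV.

71 mV

E = (61.6/z) · log₁₀([Na⁺]_out/[Na⁺]_in) with z = +1.
= (61.6/1) · log₁₀(141/10.1) = 61.60 · log₁₀(13.96)
= 61.60 · (1.1449) = 70.53 mV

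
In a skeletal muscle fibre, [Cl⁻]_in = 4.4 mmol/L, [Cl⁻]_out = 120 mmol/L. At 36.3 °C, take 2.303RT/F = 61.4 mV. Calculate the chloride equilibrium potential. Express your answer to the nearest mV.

-88 mV

E = (61.4/z) · log₁₀([Cl⁻]_out/[Cl⁻]_in) with z = -1.
For an anion, dividing by z = -1 reverses the sign.
= (61.4/-1) · log₁₀(120/4.4) = -61.40 · log₁₀(27.27)
= -61.40 · (1.4357) = -88.15 mV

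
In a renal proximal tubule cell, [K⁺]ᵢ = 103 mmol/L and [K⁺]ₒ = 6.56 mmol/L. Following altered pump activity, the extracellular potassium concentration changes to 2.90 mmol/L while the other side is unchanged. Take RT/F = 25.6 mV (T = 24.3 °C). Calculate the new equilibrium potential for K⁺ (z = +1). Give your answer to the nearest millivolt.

-91 mV

After the shift: [K⁺]_out = 2.90, [K⁺]_in = 103 mmol/L.
E_new = (25.6/1)·ln(2.90/103) = 25.60 · (-3.5700) = -91.39 mV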